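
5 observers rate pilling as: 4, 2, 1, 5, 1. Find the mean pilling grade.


Formula: Mean = sum / count
Sum = 4 + 2 + 1 + 5 + 1 = 13
Mean = 13 / 5 = 2.6

2.6


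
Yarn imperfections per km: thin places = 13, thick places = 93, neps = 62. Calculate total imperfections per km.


Formula: Total = thin places + thick places + neps
Total = 13 + 93 + 62
Total = 168 imperfections/km

168 imperfections/km


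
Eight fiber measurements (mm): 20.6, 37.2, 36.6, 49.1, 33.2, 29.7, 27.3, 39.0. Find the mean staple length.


Formula: Mean = sum of lengths / count
Sum = 20.6 + 37.2 + 36.6 + 49.1 + 33.2 + 29.7 + 27.3 + 39.0
Sum = 272.7 mm
Mean = 272.7 / 8 = 34.09 mm

34.09 mm


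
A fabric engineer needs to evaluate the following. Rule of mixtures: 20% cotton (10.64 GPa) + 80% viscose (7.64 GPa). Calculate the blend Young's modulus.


Formula: Blend property = (fraction_A * property_A) + (fraction_B * property_B)
Step 1: Contribution A = 20/100 * 10.64 GPa = 2.128 GPa
Step 2: Contribution B = 80/100 * 7.64 GPa = 6.112 GPa
Step 3: Blend Young's modulus = 2.128 + 6.112 = 8.24 GPa

8.24 GPa


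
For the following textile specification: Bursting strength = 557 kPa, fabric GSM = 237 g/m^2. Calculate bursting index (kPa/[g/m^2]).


Formula: Bursting Index = Bursting Strength / Fabric GSM
BI = 557 kPa / 237 g/m^2
BI = 2.350 kPa/(g/m^2)

2.350 kPa/(g/m^2)


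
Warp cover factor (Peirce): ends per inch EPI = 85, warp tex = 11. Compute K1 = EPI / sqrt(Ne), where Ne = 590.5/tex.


Formula: K1 = EPI / sqrt(Ne), with Ne = 590.5 / tex_warp
Step 1: Ne = 590.5 / 11 = 53.682
Step 2: sqrt(Ne) = sqrt(53.682) = 7.3268
Step 3: K1 = 85 / 7.3268 = 11.6

11.6


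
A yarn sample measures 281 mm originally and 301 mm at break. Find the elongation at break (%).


Formula: Elongation (%) = ((L_break - L0) / L0) * 100
Step 1: Extension = 301 - 281 = 20 mm
Step 2: Elongation = (20 / 281) * 100
Step 3: Elongation = 0.071174 * 100 = 7.1174% ≈ 7.1%

7.1%


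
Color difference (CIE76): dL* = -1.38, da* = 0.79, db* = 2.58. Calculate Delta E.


Formula: Delta E = sqrt(dL*^2 + da*^2 + db*^2)
Step 1: dL*^2 = (-1.38)^2 = 1.9044
Step 2: da*^2 = 0.79^2 = 0.6241
Step 3: db*^2 = 2.58^2 = 6.6564
Step 4: Sum = 1.9044 + 0.6241 + 6.6564 = 9.1849
Step 5: Delta E = sqrt(9.1849) = 3.03

3.03 Delta E


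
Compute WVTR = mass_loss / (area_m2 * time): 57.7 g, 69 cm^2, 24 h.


Formula: WVTR = mass_loss / (area * time)
Step 1: Convert area: 69 cm^2 = 0.0069 m^2
Step 2: WVTR = 57.7 g / (0.0069 m^2 * 24 h)
Step 3: WVTR = 57.7 / 0.1656 = 348.4 g/m^2/h

348.4 g/m^2/h


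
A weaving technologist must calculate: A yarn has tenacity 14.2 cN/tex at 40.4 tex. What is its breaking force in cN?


Formula: Breaking force = Tenacity * Linear density
F = 14.2 cN/tex * 40.4 tex
F = 573.68 cN

573.68 cN


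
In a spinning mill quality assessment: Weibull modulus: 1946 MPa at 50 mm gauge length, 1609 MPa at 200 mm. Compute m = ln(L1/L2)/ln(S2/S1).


Formula: m = ln(L1/L2) / ln(S2/S1)
Step 1: ln(L1/L2) = ln(50/200) = -1.38629
Step 2: S2/S1 = 1609/1946 = 0.82682
Step 3: ln(S2/S1) = ln(0.82682) = -0.19017
Step 4: m = -1.38629 / -0.19017 = 7.29

7.29 (Weibull m)


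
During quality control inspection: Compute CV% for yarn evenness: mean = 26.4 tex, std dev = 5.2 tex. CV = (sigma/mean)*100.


Formula: CV% = (standard deviation / mean) * 100
Step 1: Ratio = 5.2 / 26.4 = 0.19697
Step 2: CV% = 0.19697 * 100 = 19.697% ≈ 19.7%

19.7%


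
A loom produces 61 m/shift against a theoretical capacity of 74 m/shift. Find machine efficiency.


Formula: Efficiency% = (Actual output / Theoretical output) * 100
Efficiency% = (61 / 74) * 100
Efficiency% = 0.824324 * 100 = 82.4324% ≈ 82.4%

82.4%


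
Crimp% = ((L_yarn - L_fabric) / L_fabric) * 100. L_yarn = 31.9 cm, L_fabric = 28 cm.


Formula: Crimp% = ((L_yarn - L_fabric) / L_fabric) * 100
Step 1: Extension = 31.9 - 28 = 3.9 cm
Step 2: Crimp% = (3.9 / 28) * 100
Step 3: Crimp% = 0.139286 * 100 = 13.9286% ≈ 13.9%

13.9%


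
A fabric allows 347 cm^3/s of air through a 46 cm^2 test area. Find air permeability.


Formula: Air Permeability = Airflow / Test Area
AP = 347 cm^3/s / 46 cm^2
AP = 7.5 cm^3/s/cm^2

7.5 cm^3/s/cm^2


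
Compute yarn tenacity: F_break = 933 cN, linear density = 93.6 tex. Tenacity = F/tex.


Formula: Tenacity = Breaking force / Linear density
Tenacity = 933 cN / 93.6 tex
Tenacity = 9.97 cN/tex

9.97 cN/tex


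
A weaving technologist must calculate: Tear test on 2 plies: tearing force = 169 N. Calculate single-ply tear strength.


Formula: Per-ply strength = Total force / Number of plies
Per-ply = 169 N / 2
Per-ply = 84.5 N

84.5 N


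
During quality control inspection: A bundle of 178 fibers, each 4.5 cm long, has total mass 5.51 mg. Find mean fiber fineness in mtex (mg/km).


Formula: fineness (mtex) = mass (mg) / total length (km) = (mass_mg / total_length_m) * 1000
Step 1: Convert fiber length: 4.5 cm = 0.045 m
Step 2: Total fiber length = 178 * 0.045 = 8.01 m
Step 3: Linear density = 5.51 mg / 8.01 m = 0.6879 mg/m
Step 4: fineness = 0.6879 * 1000 = 687.9 mtex

687.9 mtex


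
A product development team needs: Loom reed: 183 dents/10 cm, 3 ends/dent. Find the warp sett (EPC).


Formula: EPC = (dents per 10 cm * ends per dent) / 10
Step 1: Total ends per 10 cm = 183 * 3 = 549
Step 2: EPC = 549 / 10 = 54.9 ends/cm

54.9 ends/cm


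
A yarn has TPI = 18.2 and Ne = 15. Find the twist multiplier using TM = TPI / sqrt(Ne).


Formula: TM = TPI / sqrt(Ne)
Step 1: sqrt(Ne) = sqrt(15) = 3.873
Step 2: TM = 18.2 / 3.873 = 4.70

4.70 TM


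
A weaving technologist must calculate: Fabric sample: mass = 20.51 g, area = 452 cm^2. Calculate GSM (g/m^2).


Formula: GSM = mass_g / area_m2
Step 1: Convert area: 452 cm^2 = 452 / 10000 = 0.0452 m^2
Step 2: GSM = 20.51 g / 0.0452 m^2 = 453.8 g/m^2

453.8 g/m^2


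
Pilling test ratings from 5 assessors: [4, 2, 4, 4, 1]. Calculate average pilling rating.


Formula: Mean = sum / count
Sum = 4 + 2 + 4 + 4 + 1 = 15
Mean = 15 / 5 = 3.0

3.0


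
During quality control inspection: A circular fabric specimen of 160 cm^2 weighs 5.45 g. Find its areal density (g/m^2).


Formula: GSM = mass_g / area_m2
Step 1: Convert area: 160 cm^2 = 160 / 10000 = 0.016 m^2
Step 2: GSM = 5.45 g / 0.016 m^2 = 340.6 g/m^2

340.6 g/m^2


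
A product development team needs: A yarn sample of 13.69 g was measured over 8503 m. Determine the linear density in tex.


Formula: Tex = (mass_g / length_m) * 1000
Substituting: Tex = (13.69 / 8503) * 1000
Intermediate: 13.69 / 8503 = 0.00161002 g/m
Tex = 0.00161002 * 1000 = 1.61 tex

1.61 tex


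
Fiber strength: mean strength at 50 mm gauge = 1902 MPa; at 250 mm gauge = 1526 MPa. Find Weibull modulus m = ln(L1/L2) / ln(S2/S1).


Formula: m = ln(L1/L2) / ln(S2/S1)
Step 1: ln(L1/L2) = ln(50/250) = -1.60944
Step 2: S2/S1 = 1526/1902 = 0.80231
Step 3: ln(S2/S1) = ln(0.80231) = -0.22026
Step 4: m = -1.60944 / -0.22026 = 7.31

7.31 (Weibull m)


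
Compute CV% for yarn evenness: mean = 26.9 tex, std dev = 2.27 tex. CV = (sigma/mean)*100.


Formula: CV% = (standard deviation / mean) * 100
Step 1: Ratio = 2.27 / 26.9 = 0.084387
Step 2: CV% = 0.084387 * 100 = 8.4387% ≈ 8.4%

8.4%


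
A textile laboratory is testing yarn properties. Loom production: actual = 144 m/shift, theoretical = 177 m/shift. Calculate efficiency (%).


Formula: Efficiency% = (Actual output / Theoretical output) * 100
Efficiency% = (144 / 177) * 100
Efficiency% = 0.813559 * 100 = 81.3559% ≈ 81.4%

81.4%


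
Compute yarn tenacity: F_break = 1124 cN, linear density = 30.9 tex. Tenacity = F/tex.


Formula: Tenacity = Breaking force / Linear density
Tenacity = 1124 cN / 30.9 tex
Tenacity = 36.38 cN/tex

36.38 cN/tex


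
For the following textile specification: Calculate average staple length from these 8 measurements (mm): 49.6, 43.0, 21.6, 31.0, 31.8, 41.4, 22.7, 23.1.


Formula: Mean = sum of lengths / count
Sum = 49.6 + 43.0 + 21.6 + 31.0 + 31.8 + 41.4 + 22.7 + 23.1
Sum = 264.2 mm
Mean = 264.2 / 8 = 33.03 mm

33.03 mm


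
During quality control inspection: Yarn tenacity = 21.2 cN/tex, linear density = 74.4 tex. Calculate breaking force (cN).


Formula: Breaking force = Tenacity * Linear density
F = 21.2 cN/tex * 74.4 tex
F = 1577.28 cN

1577.28 cN


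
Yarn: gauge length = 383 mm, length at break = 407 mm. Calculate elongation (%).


Formula: Elongation (%) = ((L_break - L0) / L0) * 100
Step 1: Extension = 407 - 383 = 24 mm
Step 2: Elongation = (24 / 383) * 100
Step 3: Elongation = 0.062663 * 100 = 6.2663% ≈ 6.3%

6.3%


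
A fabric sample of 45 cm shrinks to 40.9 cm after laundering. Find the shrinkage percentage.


Formula: Shrinkage% = ((L_before - L_after) / L_before) * 100
Step 1: Shrinkage = 45 - 40.9 = 4.1 cm
Step 2: Shrinkage% = (4.1 / 45) * 100
Step 3: Shrinkage% = 0.091111 * 100 = 9.1111% ≈ 9.1%

9.1%


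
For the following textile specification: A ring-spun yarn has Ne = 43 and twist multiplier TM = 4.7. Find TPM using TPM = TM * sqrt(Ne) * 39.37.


Formula: TPM = TM * sqrt(Ne) * 39.37
Step 1: sqrt(Ne) = sqrt(43) = 6.5574
Step 2: TM * sqrt(Ne) = 4.7 * 6.5574 = 30.8198
Step 3: TPM = 30.8198 * 39.37 = 1213 twists/m

1213 twists/m


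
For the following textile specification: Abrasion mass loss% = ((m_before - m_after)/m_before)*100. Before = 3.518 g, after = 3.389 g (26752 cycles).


Formula: Mass loss% = ((m_before - m_after) / m_before) * 100
Step 1: Mass loss = 3.518 - 3.389 = 0.129 g
Step 2: Ratio = 0.129 / 3.518 = 0.0366686
Step 3: Mass loss% = 0.0366686 * 100 = 3.66686% ≈ 3.67%

3.67%


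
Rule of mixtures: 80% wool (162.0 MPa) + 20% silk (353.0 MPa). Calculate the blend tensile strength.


Formula: Blend property = (fraction_A * property_A) + (fraction_B * property_B)
Step 1: Contribution A = 80/100 * 162.0 MPa = 129.6 MPa
Step 2: Contribution B = 20/100 * 353.0 MPa = 70.6 MPa
Step 3: Blend tensile strength = 129.6 + 70.6 = 200.2 MPa

200.2 MPa


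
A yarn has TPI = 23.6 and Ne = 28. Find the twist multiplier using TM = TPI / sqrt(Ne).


Formula: TM = TPI / sqrt(Ne)
Step 1: sqrt(Ne) = sqrt(28) = 5.2915
Step 2: TM = 23.6 / 5.2915 = 4.46

4.46 TM


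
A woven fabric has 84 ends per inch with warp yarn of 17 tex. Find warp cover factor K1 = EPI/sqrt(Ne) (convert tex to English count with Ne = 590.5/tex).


Formula: K1 = EPI / sqrt(Ne), with Ne = 590.5 / tex_warp
Step 1: Ne = 590.5 / 17 = 34.735
Step 2: sqrt(Ne) = sqrt(34.735) = 5.8936
Step 3: K1 = 84 / 5.8936 = 14.3

14.3


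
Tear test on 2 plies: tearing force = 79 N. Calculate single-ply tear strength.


Formula: Per-ply strength = Total force / Number of plies
Per-ply = 79 N / 2
Per-ply = 39.5 N

39.5 N


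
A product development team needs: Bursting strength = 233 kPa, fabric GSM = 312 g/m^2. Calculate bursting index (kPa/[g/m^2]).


Formula: Bursting Index = Bursting Strength / Fabric GSM
BI = 233 kPa / 312 g/m^2
BI = 0.747 kPa/(g/m^2)

0.747 kPa/(g/m^2)


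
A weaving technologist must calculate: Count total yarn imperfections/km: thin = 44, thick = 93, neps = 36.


Formula: Total = thin places + thick places + neps
Total = 44 + 93 + 36
Total = 173 imperfections/km

173 imperfections/km


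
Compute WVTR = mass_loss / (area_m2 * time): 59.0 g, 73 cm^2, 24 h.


Formula: WVTR = mass_loss / (area * time)
Step 1: Convert area: 73 cm^2 = 0.0073 m^2
Step 2: WVTR = 59.0 g / (0.0073 m^2 * 24 h)
Step 3: WVTR = 59.0 / 0.1752 = 336.8 g/m^2/h

336.8 g/m^2/h


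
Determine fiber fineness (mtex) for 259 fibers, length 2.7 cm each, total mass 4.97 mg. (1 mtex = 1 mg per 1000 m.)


Formula: fineness (mtex) = mass (mg) / total length (km) = (mass_mg / total_length_m) * 1000
Step 1: Convert fiber length: 2.7 cm = 0.027 m
Step 2: Total fiber length = 259 * 0.027 = 6.993 m
Step 3: Linear density = 4.97 mg / 6.993 m = 0.7107 mg/m
Step 4: fineness = 0.7107 * 1000 = 710.7 mtex

710.7 mtex


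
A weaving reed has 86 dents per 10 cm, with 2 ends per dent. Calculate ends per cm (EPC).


Formula: EPC = (dents per 10 cm * ends per dent) / 10
Step 1: Total ends per 10 cm = 86 * 2 = 172
Step 2: EPC = 172 / 10 = 17.2 ends/cm

17.2 ends/cm


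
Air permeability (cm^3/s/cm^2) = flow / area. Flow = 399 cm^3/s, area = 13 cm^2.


Formula: Air Permeability = Airflow / Test Area
AP = 399 cm^3/s / 13 cm^2
AP = 30.7 cm^3/s/cm^2

30.7 cm^3/s/cm^2


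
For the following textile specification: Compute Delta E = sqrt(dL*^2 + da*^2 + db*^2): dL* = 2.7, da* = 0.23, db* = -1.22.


Formula: Delta E = sqrt(dL*^2 + da*^2 + db*^2)
Step 1: dL*^2 = 2.7^2 = 7.29
Step 2: da*^2 = 0.23^2 = 0.0529
Step 3: db*^2 = (-1.22)^2 = 1.4884
Step 4: Sum = 7.29 + 0.0529 + 1.4884 = 8.8313
Step 5: Delta E = sqrt(8.8313) = 2.97

2.97 Delta E


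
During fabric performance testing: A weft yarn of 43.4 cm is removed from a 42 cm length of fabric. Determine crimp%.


Formula: Crimp% = ((L_yarn - L_fabric) / L_fabric) * 100
Step 1: Extension = 43.4 - 42 = 1.4 cm
Step 2: Crimp% = (1.4 / 42) * 100
Step 3: Crimp% = 0.033333 * 100 = 3.3333% ≈ 3.3%

3.3%


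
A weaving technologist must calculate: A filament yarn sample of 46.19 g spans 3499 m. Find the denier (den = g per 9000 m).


Formula: den = (mass_g / length_m) * 9000
Substituting: den = (46.19 / 3499) * 9000
Intermediate: 46.19 / 3499 = 0.01320091 g/m
den = 0.01320091 * 9000 = 118.8 denier

118.8 denier


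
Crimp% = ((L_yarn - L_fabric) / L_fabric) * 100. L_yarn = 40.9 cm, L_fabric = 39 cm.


Formula: Crimp% = ((L_yarn - L_fabric) / L_fabric) * 100
Step 1: Extension = 40.9 - 39 = 1.9 cm
Step 2: Crimp% = (1.9 / 39) * 100
Step 3: Crimp% = 0.048718 * 100 = 4.8718% ≈ 4.9%

4.9%


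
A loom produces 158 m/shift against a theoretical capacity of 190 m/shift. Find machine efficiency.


Formula: Efficiency% = (Actual output / Theoretical output) * 100
Efficiency% = (158 / 190) * 100
Efficiency% = 0.831579 * 100 = 83.1579% ≈ 83.2%

83.2%


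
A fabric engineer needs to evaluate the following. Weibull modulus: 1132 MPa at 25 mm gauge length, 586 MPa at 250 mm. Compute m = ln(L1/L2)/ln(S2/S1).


Formula: m = ln(L1/L2) / ln(S2/S1)
Step 1: ln(L1/L2) = ln(25/250) = -2.30259
Step 2: S2/S1 = 586/1132 = 0.51767
Step 3: ln(S2/S1) = ln(0.51767) = -0.65842
Step 4: m = -2.30259 / -0.65842 = 3.50

3.50 (Weibull m)


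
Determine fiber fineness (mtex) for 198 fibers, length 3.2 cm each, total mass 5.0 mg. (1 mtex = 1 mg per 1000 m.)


Formula: fineness (mtex) = mass (mg) / total length (km) = (mass_mg / total_length_m) * 1000
Step 1: Convert fiber length: 3.2 cm = 0.032 m
Step 2: Total fiber length = 198 * 0.032 = 6.336 m
Step 3: Linear density = 5.0 mg / 6.336 m = 0.7891 mg/m
Step 4: fineness = 0.7891 * 1000 = 789.1 mtex

789.1 mtex


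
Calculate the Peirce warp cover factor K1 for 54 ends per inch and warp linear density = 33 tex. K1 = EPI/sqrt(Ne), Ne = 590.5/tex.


Formula: K1 = EPI / sqrt(Ne), with Ne = 590.5 / tex_warp
Step 1: Ne = 590.5 / 33 = 17.894
Step 2: sqrt(Ne) = sqrt(17.894) = 4.2301
Step 3: K1 = 54 / 4.2301 = 12.8

12.8


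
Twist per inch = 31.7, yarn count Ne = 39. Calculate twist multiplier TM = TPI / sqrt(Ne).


Formula: TM = TPI / sqrt(Ne)
Step 1: sqrt(Ne) = sqrt(39) = 6.245
Step 2: TM = 31.7 / 6.245 = 5.08

5.08 TM


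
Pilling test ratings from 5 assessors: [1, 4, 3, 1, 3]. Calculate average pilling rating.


Formula: Mean = sum / count
Sum = 1 + 4 + 3 + 1 + 3 = 12
Mean = 12 / 5 = 2.4

2.4


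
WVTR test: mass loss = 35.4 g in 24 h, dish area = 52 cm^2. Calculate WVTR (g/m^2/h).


Formula: WVTR = mass_loss / (area * time)
Step 1: Convert area: 52 cm^2 = 0.0052 m^2
Step 2: WVTR = 35.4 g / (0.0052 m^2 * 24 h)
Step 3: WVTR = 35.4 / 0.1248 = 283.7 g/m^2/h

283.7 g/m^2/h


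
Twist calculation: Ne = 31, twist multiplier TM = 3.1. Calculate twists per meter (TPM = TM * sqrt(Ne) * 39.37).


Formula: TPM = TM * sqrt(Ne) * 39.37
Step 1: sqrt(Ne) = sqrt(31) = 5.5678
Step 2: TM * sqrt(Ne) = 3.1 * 5.5678 = 17.2602
Step 3: TPM = 17.2602 * 39.37 = 680 twists/m

680 twists/m


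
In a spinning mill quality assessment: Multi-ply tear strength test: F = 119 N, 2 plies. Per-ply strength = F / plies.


Formula: Per-ply strength = Total force / Number of plies
Per-ply = 119 N / 2
Per-ply = 59.5 N

59.5 N


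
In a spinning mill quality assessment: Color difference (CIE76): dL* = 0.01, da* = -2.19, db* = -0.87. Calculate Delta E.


Formula: Delta E = sqrt(dL*^2 + da*^2 + db*^2)
Step 1: dL*^2 = 0.01^2 = 0.0001
Step 2: da*^2 = (-2.19)^2 = 4.7961
Step 3: db*^2 = (-0.87)^2 = 0.7569
Step 4: Sum = 0.0001 + 4.7961 + 0.7569 = 5.5531
Step 5: Delta E = sqrt(5.5531) = 2.36

2.36 Delta E


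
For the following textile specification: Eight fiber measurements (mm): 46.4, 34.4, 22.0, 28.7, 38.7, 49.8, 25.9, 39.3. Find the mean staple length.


Formula: Mean = sum of lengths / count
Sum = 46.4 + 34.4 + 22.0 + 28.7 + 38.7 + 49.8 + 25.9 + 39.3
Sum = 285.2 mm
Mean = 285.2 / 8 = 35.65 mm

35.65 mm


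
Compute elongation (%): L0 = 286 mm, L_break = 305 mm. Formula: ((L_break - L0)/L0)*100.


Formula: Elongation (%) = ((L_break - L0) / L0) * 100
Step 1: Extension = 305 - 286 = 19 mm
Step 2: Elongation = (19 / 286) * 100
Step 3: Elongation = 0.066434 * 100 = 6.6434% ≈ 6.6%

6.6%


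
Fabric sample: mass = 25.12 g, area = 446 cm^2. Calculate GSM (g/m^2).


Formula: GSM = mass_g / area_m2
Step 1: Convert area: 446 cm^2 = 446 / 10000 = 0.0446 m^2
Step 2: GSM = 25.12 g / 0.0446 m^2 = 563.2 g/m^2

563.2 g/m^2


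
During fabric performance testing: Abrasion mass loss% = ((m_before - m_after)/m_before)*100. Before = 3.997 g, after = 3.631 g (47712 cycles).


Formula: Mass loss% = ((m_before - m_after) / m_before) * 100
Step 1: Mass loss = 3.997 - 3.631 = 0.366 g
Step 2: Ratio = 0.366 / 3.997 = 0.0915687
Step 3: Mass loss% = 0.0915687 * 100 = 9.15687% ≈ 9.16%

9.16%


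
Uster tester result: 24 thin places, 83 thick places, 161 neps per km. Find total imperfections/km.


Formula: Total = thin places + thick places + neps
Total = 24 + 83 + 161
Total = 268 imperfections/km

268 imperfections/km


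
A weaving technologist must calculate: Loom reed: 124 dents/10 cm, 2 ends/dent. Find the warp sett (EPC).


Formula: EPC = (dents per 10 cm * ends per dent) / 10
Step 1: Total ends per 10 cm = 124 * 2 = 248
Step 2: EPC = 248 / 10 = 24.8 ends/cm

24.8 ends/cm


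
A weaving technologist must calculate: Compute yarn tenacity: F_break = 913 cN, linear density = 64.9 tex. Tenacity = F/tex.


Formula: Tenacity = Breaking force / Linear density
Tenacity = 913 cN / 64.9 tex
Tenacity = 14.07 cN/tex

14.07 cN/tex


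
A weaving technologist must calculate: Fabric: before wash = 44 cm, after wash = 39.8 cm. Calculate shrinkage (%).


Formula: Shrinkage% = ((L_before - L_after) / L_before) * 100
Step 1: Shrinkage = 44 - 39.8 = 4.2 cm
Step 2: Shrinkage% = (4.2 / 44) * 100
Step 3: Shrinkage% = 0.095455 * 100 = 9.5455% ≈ 9.5%

9.5%


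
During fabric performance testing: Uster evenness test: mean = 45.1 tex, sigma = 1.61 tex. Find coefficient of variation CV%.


Formula: CV% = (standard deviation / mean) * 100
Step 1: Ratio = 1.61 / 45.1 = 0.035698
Step 2: CV% = 0.035698 * 100 = 3.5698% ≈ 3.6%

3.6%


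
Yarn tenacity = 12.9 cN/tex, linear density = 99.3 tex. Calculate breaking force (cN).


Formula: Breaking force = Tenacity * Linear density
F = 12.9 cN/tex * 99.3 tex
F = 1280.97 cN

1280.97 cN


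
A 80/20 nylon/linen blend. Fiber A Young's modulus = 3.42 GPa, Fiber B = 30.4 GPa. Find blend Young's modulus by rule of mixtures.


Formula: Blend property = (fraction_A * property_A) + (fraction_B * property_B)
Step 1: Contribution A = 80/100 * 3.42 GPa = 2.736 GPa
Step 2: Contribution B = 20/100 * 30.4 GPa = 6.08 GPa
Step 3: Blend Young's modulus = 2.736 + 6.08 = 8.816 GPa

8.816 GPa


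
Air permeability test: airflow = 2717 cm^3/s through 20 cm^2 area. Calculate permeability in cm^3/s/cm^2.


Formula: Air Permeability = Airflow / Test Area
AP = 2717 cm^3/s / 20 cm^2
AP = 135.9 cm^3/s/cm^2

135.9 cm^3/s/cm^2


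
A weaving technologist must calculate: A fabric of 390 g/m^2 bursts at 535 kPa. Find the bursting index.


Formula: Bursting Index = Bursting Strength / Fabric GSM
BI = 535 kPa / 390 g/m^2
BI = 1.372 kPa/(g/m^2)

1.372 kPa/(g/m^2)


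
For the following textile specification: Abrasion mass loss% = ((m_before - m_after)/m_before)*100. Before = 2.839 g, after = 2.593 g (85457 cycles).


Formula: Mass loss% = ((m_before - m_after) / m_before) * 100
Step 1: Mass loss = 2.839 - 2.593 = 0.246 g
Step 2: Ratio = 0.246 / 2.839 = 0.0866502
Step 3: Mass loss% = 0.0866502 * 100 = 8.66502% ≈ 8.67%

8.67%


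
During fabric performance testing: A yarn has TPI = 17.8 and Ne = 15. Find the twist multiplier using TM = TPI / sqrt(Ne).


Formula: TM = TPI / sqrt(Ne)
Step 1: sqrt(Ne) = sqrt(15) = 3.873
Step 2: TM = 17.8 / 3.873 = 4.60

4.60 TM


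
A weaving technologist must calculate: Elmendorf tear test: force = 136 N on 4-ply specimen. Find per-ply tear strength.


Formula: Per-ply strength = Total force / Number of plies
Per-ply = 136 N / 4
Per-ply = 34 N

34 N


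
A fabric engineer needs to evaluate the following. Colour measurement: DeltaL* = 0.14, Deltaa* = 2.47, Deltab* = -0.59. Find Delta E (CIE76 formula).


Formula: Delta E = sqrt(dL*^2 + da*^2 + db*^2)
Step 1: dL*^2 = 0.14^2 = 0.0196
Step 2: da*^2 = 2.47^2 = 6.1009
Step 3: db*^2 = (-0.59)^2 = 0.3481
Step 4: Sum = 0.0196 + 6.1009 + 0.3481 = 6.4686
Step 5: Delta E = sqrt(6.4686) = 2.54

2.54 Delta E


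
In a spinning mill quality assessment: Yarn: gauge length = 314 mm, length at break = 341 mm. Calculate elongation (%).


Formula: Elongation (%) = ((L_break - L0) / L0) * 100
Step 1: Extension = 341 - 314 = 27 mm
Step 2: Elongation = (27 / 314) * 100
Step 3: Elongation = 0.085987 * 100 = 8.5987% ≈ 8.6%

8.6%


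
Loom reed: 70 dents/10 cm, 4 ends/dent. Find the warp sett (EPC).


Formula: EPC = (dents per 10 cm * ends per dent) / 10
Step 1: Total ends per 10 cm = 70 * 4 = 280
Step 2: EPC = 280 / 10 = 28.0 ends/cm

28.0 ends/cm


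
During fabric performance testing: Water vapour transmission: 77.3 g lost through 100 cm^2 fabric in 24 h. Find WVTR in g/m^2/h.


Formula: WVTR = mass_loss / (area * time)
Step 1: Convert area: 100 cm^2 = 0.01 m^2
Step 2: WVTR = 77.3 g / (0.01 m^2 * 24 h)
Step 3: WVTR = 77.3 / 0.24 = 322.1 g/m^2/h

322.1 g/m^2/h


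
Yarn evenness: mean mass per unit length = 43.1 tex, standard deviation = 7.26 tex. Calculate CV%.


Formula: CV% = (standard deviation / mean) * 100
Step 1: Ratio = 7.26 / 43.1 = 0.168445
Step 2: CV% = 0.168445 * 100 = 16.8445% ≈ 16.8%

16.8%


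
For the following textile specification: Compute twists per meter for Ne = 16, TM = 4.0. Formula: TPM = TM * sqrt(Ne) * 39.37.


Formula: TPM = TM * sqrt(Ne) * 39.37
Step 1: sqrt(Ne) = sqrt(16) = 4
Step 2: TM * sqrt(Ne) = 4.0 * 4 = 16
Step 3: TPM = 16 * 39.37 = 630 twists/m

630 twists/m


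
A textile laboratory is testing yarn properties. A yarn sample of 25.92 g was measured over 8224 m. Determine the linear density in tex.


Formula: Tex = (mass_g / length_m) * 1000
Substituting: Tex = (25.92 / 8224) * 1000
Intermediate: 25.92 / 8224 = 0.00315175 g/m
Tex = 0.00315175 * 1000 = 3.15 tex

3.15 tex


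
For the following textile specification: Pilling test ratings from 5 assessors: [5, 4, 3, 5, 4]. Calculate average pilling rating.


Formula: Mean = sum / count
Sum = 5 + 4 + 3 + 5 + 4 = 21
Mean = 21 / 5 = 4.2

4.2


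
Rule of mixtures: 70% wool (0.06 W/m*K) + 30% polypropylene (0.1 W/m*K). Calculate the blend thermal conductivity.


Formula: Blend property = (fraction_A * property_A) + (fraction_B * property_B)
Step 1: Contribution A = 70/100 * 0.06 W/m*K = 0.042 W/m*K
Step 2: Contribution B = 30/100 * 0.1 W/m*K = 0.03 W/m*K
Step 3: Blend thermal conductivity = 0.042 + 0.03 = 0.072 W/m*K

0.072 W/m*K


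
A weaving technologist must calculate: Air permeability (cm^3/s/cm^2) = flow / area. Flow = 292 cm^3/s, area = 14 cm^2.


Formula: Air Permeability = Airflow / Test Area
AP = 292 cm^3/s / 14 cm^2
AP = 20.9 cm^3/s/cm^2

20.9 cm^3/s/cm^2


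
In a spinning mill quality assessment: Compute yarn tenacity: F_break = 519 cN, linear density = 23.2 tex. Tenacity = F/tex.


Formula: Tenacity = Breaking force / Linear density
Tenacity = 519 cN / 23.2 tex
Tenacity = 22.37 cN/tex

22.37 cN/tex


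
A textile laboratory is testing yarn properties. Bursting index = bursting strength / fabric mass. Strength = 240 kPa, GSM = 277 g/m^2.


Formula: Bursting Index = Bursting Strength / Fabric GSM
BI = 240 kPa / 277 g/m^2
BI = 0.866 kPa/(g/m^2)

0.866 kPa/(g/m^2)


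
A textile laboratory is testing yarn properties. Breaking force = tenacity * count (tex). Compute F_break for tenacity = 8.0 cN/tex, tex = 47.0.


Formula: Breaking force = Tenacity * Linear density
F = 8.0 cN/tex * 47.0 tex
F = 376.00 cN

376.00 cN


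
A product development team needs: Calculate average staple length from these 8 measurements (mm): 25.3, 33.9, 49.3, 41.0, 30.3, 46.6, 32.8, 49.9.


Formula: Mean = sum of lengths / count
Sum = 25.3 + 33.9 + 49.3 + 41.0 + 30.3 + 46.6 + 32.8 + 49.9
Sum = 309.1 mm
Mean = 309.1 / 8 = 38.64 mm

38.64 mm


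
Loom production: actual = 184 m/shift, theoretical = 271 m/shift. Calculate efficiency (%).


Formula: Efficiency% = (Actual output / Theoretical output) * 100
Efficiency% = (184 / 271) * 100
Efficiency% = 0.678967 * 100 = 67.8967% ≈ 67.9%

67.9%


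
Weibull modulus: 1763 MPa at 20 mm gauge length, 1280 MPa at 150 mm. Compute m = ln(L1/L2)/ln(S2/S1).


Formula: m = ln(L1/L2) / ln(S2/S1)
Step 1: ln(L1/L2) = ln(20/150) = -2.01490
Step 2: S2/S1 = 1280/1763 = 0.72604
Step 3: ln(S2/S1) = ln(0.72604) = -0.32015
Step 4: m = -2.01490 / -0.32015 = 6.29

6.29 (Weibull m)


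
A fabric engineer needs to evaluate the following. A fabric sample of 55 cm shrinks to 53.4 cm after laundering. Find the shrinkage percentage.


Formula: Shrinkage% = ((L_before - L_after) / L_before) * 100
Step 1: Shrinkage = 55 - 53.4 = 1.6 cm
Step 2: Shrinkage% = (1.6 / 55) * 100
Step 3: Shrinkage% = 0.029091 * 100 = 2.9091% ≈ 2.9%

2.9%


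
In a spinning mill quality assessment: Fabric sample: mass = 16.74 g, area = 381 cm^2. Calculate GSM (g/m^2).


Formula: GSM = mass_g / area_m2
Step 1: Convert area: 381 cm^2 = 381 / 10000 = 0.0381 m^2
Step 2: GSM = 16.74 g / 0.0381 m^2 = 439.4 g/m^2

439.4 g/m^2


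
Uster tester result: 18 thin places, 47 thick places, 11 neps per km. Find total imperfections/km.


Formula: Total = thin places + thick places + neps
Total = 18 + 47 + 11
Total = 76 imperfections/km

76 imperfections/km


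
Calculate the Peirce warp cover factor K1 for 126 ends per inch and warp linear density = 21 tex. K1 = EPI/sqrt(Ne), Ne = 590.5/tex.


Formula: K1 = EPI / sqrt(Ne), with Ne = 590.5 / tex_warp
Step 1: Ne = 590.5 / 21 = 28.119
Step 2: sqrt(Ne) = sqrt(28.119) = 5.3027
Step 3: K1 = 126 / 5.3027 = 23.8

23.8


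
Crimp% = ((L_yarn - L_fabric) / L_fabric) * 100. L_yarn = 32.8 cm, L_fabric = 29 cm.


Formula: Crimp% = ((L_yarn - L_fabric) / L_fabric) * 100
Step 1: Extension = 32.8 - 29 = 3.8 cm
Step 2: Crimp% = (3.8 / 29) * 100
Step 3: Crimp% = 0.131034 * 100 = 13.1034% ≈ 13.1%

13.1%


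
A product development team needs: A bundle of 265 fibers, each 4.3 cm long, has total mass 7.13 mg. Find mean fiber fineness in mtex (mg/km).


Formula: fineness (mtex) = mass (mg) / total length (km) = (mass_mg / total_length_m) * 1000
Step 1: Convert fiber length: 4.3 cm = 0.043 m
Step 2: Total fiber length = 265 * 0.043 = 11.395 m
Step 3: Linear density = 7.13 mg / 11.395 m = 0.6257 mg/m
Step 4: fineness = 0.6257 * 1000 = 625.7 mtex

625.7 mtex


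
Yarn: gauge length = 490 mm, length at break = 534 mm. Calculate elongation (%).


Formula: Elongation (%) = ((L_break - L0) / L0) * 100
Step 1: Extension = 534 - 490 = 44 mm
Step 2: Elongation = (44 / 490) * 100
Step 3: Elongation = 0.089796 * 100 = 8.9796% ≈ 9.0%

9.0%


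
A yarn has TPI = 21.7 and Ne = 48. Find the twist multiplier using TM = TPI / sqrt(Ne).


Formula: TM = TPI / sqrt(Ne)
Step 1: sqrt(Ne) = sqrt(48) = 6.9282
Step 2: TM = 21.7 / 6.9282 = 3.13

3.13 TM


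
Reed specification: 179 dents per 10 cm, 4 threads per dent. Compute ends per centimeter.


Formula: EPC = (dents per 10 cm * ends per dent) / 10
Step 1: Total ends per 10 cm = 179 * 4 = 716
Step 2: EPC = 716 / 10 = 71.6 ends/cm

71.6 ends/cm


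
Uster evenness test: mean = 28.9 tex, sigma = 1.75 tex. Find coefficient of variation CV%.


Formula: CV% = (standard deviation / mean) * 100
Step 1: Ratio = 1.75 / 28.9 = 0.060554
Step 2: CV% = 0.060554 * 100 = 6.0554% ≈ 6.1%

6.1%


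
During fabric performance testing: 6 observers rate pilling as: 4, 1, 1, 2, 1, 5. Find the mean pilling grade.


Formula: Mean = sum / count
Sum = 4 + 1 + 1 + 2 + 1 + 5 = 14
Mean = 14 / 6 = 2.3

2.3


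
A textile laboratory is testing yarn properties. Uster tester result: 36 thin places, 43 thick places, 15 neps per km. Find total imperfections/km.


Formula: Total = thin places + thick places + neps
Total = 36 + 43 + 15
Total = 94 imperfections/km

94 imperfections/km


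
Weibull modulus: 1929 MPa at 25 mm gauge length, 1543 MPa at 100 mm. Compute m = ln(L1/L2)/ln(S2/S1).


Formula: m = ln(L1/L2) / ln(S2/S1)
Step 1: ln(L1/L2) = ln(25/100) = -1.38629
Step 2: S2/S1 = 1543/1929 = 0.7999
Step 3: ln(S2/S1) = ln(0.7999) = -0.22327
Step 4: m = -1.38629 / -0.22327 = 6.21

6.21 (Weibull m)


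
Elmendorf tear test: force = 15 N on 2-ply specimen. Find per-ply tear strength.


Formula: Per-ply strength = Total force / Number of plies
Per-ply = 15 N / 2
Per-ply = 7.5 N

7.5 N


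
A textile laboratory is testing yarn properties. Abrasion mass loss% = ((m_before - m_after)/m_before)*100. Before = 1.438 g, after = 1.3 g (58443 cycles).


Formula: Mass loss% = ((m_before - m_after) / m_before) * 100
Step 1: Mass loss = 1.438 - 1.3 = 0.138 g
Step 2: Ratio = 0.138 / 1.438 = 0.0959666
Step 3: Mass loss% = 0.0959666 * 100 = 9.59666% ≈ 9.60%

9.60%


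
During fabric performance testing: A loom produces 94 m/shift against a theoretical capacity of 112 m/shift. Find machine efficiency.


Formula: Efficiency% = (Actual output / Theoretical output) * 100
Efficiency% = (94 / 112) * 100
Efficiency% = 0.839286 * 100 = 83.9286% ≈ 83.9%

83.9%


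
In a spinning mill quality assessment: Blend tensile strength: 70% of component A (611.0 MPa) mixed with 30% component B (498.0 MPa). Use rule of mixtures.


Formula: Blend property = (fraction_A * property_A) + (fraction_B * property_B)
Step 1: Contribution A = 70/100 * 611.0 MPa = 427.7 MPa
Step 2: Contribution B = 30/100 * 498.0 MPa = 149.4 MPa
Step 3: Blend tensile strength = 427.7 + 149.4 = 577.1 MPa

577.1 MPa


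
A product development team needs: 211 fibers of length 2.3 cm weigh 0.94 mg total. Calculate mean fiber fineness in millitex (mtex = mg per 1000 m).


Formula: fineness (mtex) = mass (mg) / total length (km) = (mass_mg / total_length_m) * 1000
Step 1: Convert fiber length: 2.3 cm = 0.023 m
Step 2: Total fiber length = 211 * 0.023 = 4.853 m
Step 3: Linear density = 0.94 mg / 4.853 m = 0.1937 mg/m
Step 4: fineness = 0.1937 * 1000 = 193.7 mtex

193.7 mtex


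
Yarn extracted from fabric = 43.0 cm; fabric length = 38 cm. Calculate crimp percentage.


Formula: Crimp% = ((L_yarn - L_fabric) / L_fabric) * 100
Step 1: Extension = 43.0 - 38 = 5.0 cm
Step 2: Crimp% = (5.0 / 38) * 100
Step 3: Crimp% = 0.131579 * 100 = 13.1579% ≈ 13.2%

13.2%


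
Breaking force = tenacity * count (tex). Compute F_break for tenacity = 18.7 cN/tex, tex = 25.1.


Formula: Breaking force = Tenacity * Linear density
F = 18.7 cN/tex * 25.1 tex
F = 469.37 cN

469.37 cN


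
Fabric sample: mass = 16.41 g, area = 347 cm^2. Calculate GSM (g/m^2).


Formula: GSM = mass_g / area_m2
Step 1: Convert area: 347 cm^2 = 347 / 10000 = 0.0347 m^2
Step 2: GSM = 16.41 g / 0.0347 m^2 = 472.9 g/m^2

472.9 g/m^2


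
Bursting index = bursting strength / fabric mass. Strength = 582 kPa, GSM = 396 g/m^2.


Formula: Bursting Index = Bursting Strength / Fabric GSM
BI = 582 kPa / 396 g/m^2
BI = 1.470 kPa/(g/m^2)

1.470 kPa/(g/m^2)


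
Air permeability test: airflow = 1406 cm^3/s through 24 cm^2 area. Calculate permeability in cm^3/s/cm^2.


Formula: Air Permeability = Airflow / Test Area
AP = 1406 cm^3/s / 24 cm^2
AP = 58.6 cm^3/s/cm^2

58.6 cm^3/s/cm^2


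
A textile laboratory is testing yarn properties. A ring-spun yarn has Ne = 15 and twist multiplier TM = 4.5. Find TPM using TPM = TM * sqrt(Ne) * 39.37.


Formula: TPM = TM * sqrt(Ne) * 39.37
Step 1: sqrt(Ne) = sqrt(15) = 3.873
Step 2: TM * sqrt(Ne) = 4.5 * 3.873 = 17.4285
Step 3: TPM = 17.4285 * 39.37 = 686 twists/m

686 twists/m


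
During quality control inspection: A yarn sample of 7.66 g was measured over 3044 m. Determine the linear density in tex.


Formula: Tex = (mass_g / length_m) * 1000
Substituting: Tex = (7.66 / 3044) * 1000
Intermediate: 7.66 / 3044 = 0.00251643 g/m
Tex = 0.00251643 * 1000 = 2.52 tex

2.52 tex


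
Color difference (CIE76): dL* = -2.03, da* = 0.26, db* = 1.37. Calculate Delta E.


Formula: Delta E = sqrt(dL*^2 + da*^2 + db*^2)
Step 1: dL*^2 = (-2.03)^2 = 4.1209
Step 2: da*^2 = 0.26^2 = 0.0676
Step 3: db*^2 = 1.37^2 = 1.8769
Step 4: Sum = 4.1209 + 0.0676 + 1.8769 = 6.0654
Step 5: Delta E = sqrt(6.0654) = 2.46

2.46 Delta E


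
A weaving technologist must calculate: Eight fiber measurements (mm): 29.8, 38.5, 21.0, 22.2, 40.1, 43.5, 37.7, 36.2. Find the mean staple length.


Formula: Mean = sum of lengths / count
Sum = 29.8 + 38.5 + 21.0 + 22.2 + 40.1 + 43.5 + 37.7 + 36.2
Sum = 269.0 mm
Mean = 269.0 / 8 = 33.63 mm

33.63 mm


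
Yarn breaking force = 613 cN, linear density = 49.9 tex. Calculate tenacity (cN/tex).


Formula: Tenacity = Breaking force / Linear density
Tenacity = 613 cN / 49.9 tex
Tenacity = 12.28 cN/tex

12.28 cN/tex


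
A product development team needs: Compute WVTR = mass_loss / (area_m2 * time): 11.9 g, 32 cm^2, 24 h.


Formula: WVTR = mass_loss / (area * time)
Step 1: Convert area: 32 cm^2 = 0.0032 m^2
Step 2: WVTR = 11.9 g / (0.0032 m^2 * 24 h)
Step 3: WVTR = 11.9 / 0.0768 = 154.9 g/m^2/h

154.9 g/m^2/h


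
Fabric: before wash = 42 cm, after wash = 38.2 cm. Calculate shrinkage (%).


Formula: Shrinkage% = ((L_before - L_after) / L_before) * 100
Step 1: Shrinkage = 42 - 38.2 = 3.8 cm
Step 2: Shrinkage% = (3.8 / 42) * 100
Step 3: Shrinkage% = 0.090476 * 100 = 9.0476% ≈ 9.0%

9.0%


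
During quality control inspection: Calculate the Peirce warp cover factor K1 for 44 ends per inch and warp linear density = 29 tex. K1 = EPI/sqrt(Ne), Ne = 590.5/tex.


Formula: K1 = EPI / sqrt(Ne), with Ne = 590.5 / tex_warp
Step 1: Ne = 590.5 / 29 = 20.362
Step 2: sqrt(Ne) = sqrt(20.362) = 4.5124
Step 3: K1 = 44 / 4.5124 = 9.8

9.8


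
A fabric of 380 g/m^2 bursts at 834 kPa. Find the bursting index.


Formula: Bursting Index = Bursting Strength / Fabric GSM
BI = 834 kPa / 380 g/m^2
BI = 2.195 kPa/(g/m^2)

2.195 kPa/(g/m^2)


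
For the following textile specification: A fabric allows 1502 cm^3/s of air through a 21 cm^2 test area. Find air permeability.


Formula: Air Permeability = Airflow / Test Area
AP = 1502 cm^3/s / 21 cm^2
AP = 71.5 cm^3/s/cm^2

71.5 cm^3/s/cm^2


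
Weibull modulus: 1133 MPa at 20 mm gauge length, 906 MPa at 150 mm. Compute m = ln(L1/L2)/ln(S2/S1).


Formula: m = ln(L1/L2) / ln(S2/S1)
Step 1: ln(L1/L2) = ln(20/150) = -2.01490
Step 2: S2/S1 = 906/1133 = 0.79965
Step 3: ln(S2/S1) = ln(0.79965) = -0.22358
Step 4: m = -2.01490 / -0.22358 = 9.01

9.01 (Weibull m)


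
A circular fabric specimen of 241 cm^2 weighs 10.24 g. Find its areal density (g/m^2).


Formula: GSM = mass_g / area_m2
Step 1: Convert area: 241 cm^2 = 241 / 10000 = 0.0241 m^2
Step 2: GSM = 10.24 g / 0.0241 m^2 = 424.9 g/m^2

424.9 g/m^2


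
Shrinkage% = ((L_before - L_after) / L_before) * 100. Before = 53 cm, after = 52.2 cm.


Formula: Shrinkage% = ((L_before - L_after) / L_before) * 100
Step 1: Shrinkage = 53 - 52.2 = 0.8 cm
Step 2: Shrinkage% = (0.8 / 53) * 100
Step 3: Shrinkage% = 0.015094 * 100 = 1.5094% ≈ 1.5%

1.5%


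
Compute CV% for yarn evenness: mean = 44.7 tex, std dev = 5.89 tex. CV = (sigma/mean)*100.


Formula: CV% = (standard deviation / mean) * 100
Step 1: Ratio = 5.89 / 44.7 = 0.131767
Step 2: CV% = 0.131767 * 100 = 13.1767% ≈ 13.2%

13.2%


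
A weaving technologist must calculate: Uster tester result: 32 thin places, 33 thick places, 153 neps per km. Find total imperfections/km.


Formula: Total = thin places + thick places + neps
Total = 32 + 33 + 153
Total = 218 imperfections/km

218 imperfections/km


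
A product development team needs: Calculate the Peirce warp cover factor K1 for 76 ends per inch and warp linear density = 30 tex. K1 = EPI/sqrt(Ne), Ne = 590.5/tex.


Formula: K1 = EPI / sqrt(Ne), with Ne = 590.5 / tex_warp
Step 1: Ne = 590.5 / 30 = 19.683
Step 2: sqrt(Ne) = sqrt(19.683) = 4.4366
Step 3: K1 = 76 / 4.4366 = 17.1

17.1


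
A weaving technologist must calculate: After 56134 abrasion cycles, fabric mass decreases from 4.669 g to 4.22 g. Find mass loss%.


Formula: Mass loss% = ((m_before - m_after) / m_before) * 100
Step 1: Mass loss = 4.669 - 4.22 = 0.449 g
Step 2: Ratio = 0.449 / 4.669 = 0.0961662
Step 3: Mass loss% = 0.0961662 * 100 = 9.61662% ≈ 9.62%

9.62%


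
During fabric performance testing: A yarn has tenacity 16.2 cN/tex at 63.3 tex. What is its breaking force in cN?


Formula: Breaking force = Tenacity * Linear density
F = 16.2 cN/tex * 63.3 tex
F = 1025.46 cN

1025.46 cN


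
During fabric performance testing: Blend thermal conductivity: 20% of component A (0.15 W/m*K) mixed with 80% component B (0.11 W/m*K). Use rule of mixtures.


Formula: Blend property = (fraction_A * property_A) + (fraction_B * property_B)
Step 1: Contribution A = 20/100 * 0.15 W/m*K = 0.03 W/m*K
Step 2: Contribution B = 80/100 * 0.11 W/m*K = 0.088 W/m*K
Step 3: Blend thermal conductivity = 0.03 + 0.088 = 0.118 W/m*K

0.118 W/m*K


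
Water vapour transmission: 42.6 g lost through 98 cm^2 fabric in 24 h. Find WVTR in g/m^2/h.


Formula: WVTR = mass_loss / (area * time)
Step 1: Convert area: 98 cm^2 = 0.0098 m^2
Step 2: WVTR = 42.6 g / (0.0098 m^2 * 24 h)
Step 3: WVTR = 42.6 / 0.2352 = 181.1 g/m^2/h

181.1 g/m^2/h


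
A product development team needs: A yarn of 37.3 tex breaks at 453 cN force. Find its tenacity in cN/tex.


Formula: Tenacity = Breaking force / Linear density
Tenacity = 453 cN / 37.3 tex
Tenacity = 12.14 cN/tex

12.14 cN/tex


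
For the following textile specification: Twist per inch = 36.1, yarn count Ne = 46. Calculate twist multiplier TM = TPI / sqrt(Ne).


Formula: TM = TPI / sqrt(Ne)
Step 1: sqrt(Ne) = sqrt(46) = 6.7823
Step 2: TM = 36.1 / 6.7823 = 5.32

5.32 TM


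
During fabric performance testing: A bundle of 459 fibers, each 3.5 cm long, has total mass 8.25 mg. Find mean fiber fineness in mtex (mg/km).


Formula: fineness (mtex) = mass (mg) / total length (km) = (mass_mg / total_length_m) * 1000
Step 1: Convert fiber length: 3.5 cm = 0.035 m
Step 2: Total fiber length = 459 * 0.035 = 16.065 m
Step 3: Linear density = 8.25 mg / 16.065 m = 0.5135 mg/m
Step 4: fineness = 0.5135 * 1000 = 513.5 mtex

513.5 mtex


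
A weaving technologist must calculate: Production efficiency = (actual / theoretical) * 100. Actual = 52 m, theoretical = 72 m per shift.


Formula: Efficiency% = (Actual output / Theoretical output) * 100
Efficiency% = (52 / 72) * 100
Efficiency% = 0.722222 * 100 = 72.2222% ≈ 72.2%

72.2%
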